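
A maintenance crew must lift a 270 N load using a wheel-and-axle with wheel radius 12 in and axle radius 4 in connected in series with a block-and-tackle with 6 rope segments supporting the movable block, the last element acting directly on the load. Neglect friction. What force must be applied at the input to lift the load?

Wheel-and-axle MA = R/r = 12/4 = 3.
Block-and-tackle MA = number of supporting rope parts = 6.
Combined ideal MA = 3 × 6 = 18.
Effort = load / MA = 270 / 18 = 15 N.

15 N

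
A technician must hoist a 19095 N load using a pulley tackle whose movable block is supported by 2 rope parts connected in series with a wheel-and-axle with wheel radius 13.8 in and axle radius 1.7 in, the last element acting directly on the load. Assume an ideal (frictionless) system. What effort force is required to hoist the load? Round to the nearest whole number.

1176 N

Block-and-tackle MA = number of supporting rope parts = 2.
Wheel-and-axle MA = R/r = 13.8/1.7 = 8.1176.
Combined ideal MA = 2 × 8.1176 = 16.235.
Effort = load / MA = 19095 / 16.235 = 1176.1 N.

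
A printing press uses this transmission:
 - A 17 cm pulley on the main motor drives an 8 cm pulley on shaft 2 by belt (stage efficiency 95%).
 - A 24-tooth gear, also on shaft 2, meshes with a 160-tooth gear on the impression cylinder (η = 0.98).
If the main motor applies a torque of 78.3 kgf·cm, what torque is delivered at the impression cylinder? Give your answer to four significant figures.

Belt: ratio = 8/17 = 0.47059; torque at shaft 2 = 78.3 × 0.47059 × 0.95 = 35.005 kgf·cm.
Gear mesh: ratio = 160/24 = 6.6667; torque at the impression cylinder = 35.005 × 6.6667 × 0.98 = 228.7 kgf·cm.

228.7 kgf·cm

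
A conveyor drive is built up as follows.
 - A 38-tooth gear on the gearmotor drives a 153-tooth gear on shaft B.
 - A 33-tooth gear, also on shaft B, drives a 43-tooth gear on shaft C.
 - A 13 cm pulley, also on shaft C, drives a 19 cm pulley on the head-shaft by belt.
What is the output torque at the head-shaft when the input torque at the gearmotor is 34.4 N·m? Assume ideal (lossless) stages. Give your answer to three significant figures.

264 N·m

Gear mesh: ratio = 153/38 = 4.0263; torque at shaft B = 34.4 × 4.0263 = 138.51 N·m.
Gear mesh: ratio = 43/33 = 1.303; torque at shaft C = 138.51 × 1.303 = 180.48 N·m.
Belt: ratio = 19/13 = 1.4615; torque at the head-shaft = 180.48 × 1.4615 = 263.77 N·m.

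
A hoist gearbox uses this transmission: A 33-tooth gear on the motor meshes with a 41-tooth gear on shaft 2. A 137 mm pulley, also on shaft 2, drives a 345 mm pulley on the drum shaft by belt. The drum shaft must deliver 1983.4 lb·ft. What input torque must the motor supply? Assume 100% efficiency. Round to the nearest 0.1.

633.9 lb·ft

Overall ratio R = 1.2424 × 2.5182 = 3.1287.
Input torque = output torque / R = 1983.4 / 3.1287 = 633.93 lb·ft.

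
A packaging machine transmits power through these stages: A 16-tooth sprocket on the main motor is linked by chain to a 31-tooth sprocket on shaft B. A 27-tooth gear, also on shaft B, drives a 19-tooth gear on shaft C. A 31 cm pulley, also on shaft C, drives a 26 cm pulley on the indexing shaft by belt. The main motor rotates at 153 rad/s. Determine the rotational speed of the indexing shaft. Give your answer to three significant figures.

the main motor → shaft B (chain, 31/16): 153 ÷ 1.9375 = 78.968 rad/s
shaft B → shaft C (gear mesh, 19/27): 78.968 ÷ 0.7037 = 112.22 rad/s
shaft C → the indexing shaft (belt, 26/31): 112.22 ÷ 0.83871 = 133.8 rad/s

134 rad/s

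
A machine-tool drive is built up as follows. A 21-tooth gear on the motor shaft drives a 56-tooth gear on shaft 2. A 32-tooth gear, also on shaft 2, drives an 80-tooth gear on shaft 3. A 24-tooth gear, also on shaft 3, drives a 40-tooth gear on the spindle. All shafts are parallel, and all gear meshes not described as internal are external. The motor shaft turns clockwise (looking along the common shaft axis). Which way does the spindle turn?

the motor shaft → shaft 2: external mesh, 1 reversal → CCW.
shaft 2 → shaft 3: external mesh, 1 reversal → CW.
shaft 3 → the spindle: external mesh, 1 reversal → CCW.
3 reversals in total — an odd number — so the spindle turns opposite to the motor shaft.

anticlockwise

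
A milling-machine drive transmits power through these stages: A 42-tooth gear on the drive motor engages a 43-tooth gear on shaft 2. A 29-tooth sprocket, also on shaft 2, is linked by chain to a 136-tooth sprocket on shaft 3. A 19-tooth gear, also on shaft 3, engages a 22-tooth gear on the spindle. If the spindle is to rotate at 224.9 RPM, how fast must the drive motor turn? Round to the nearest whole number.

Overall ratio R = 1.0238 × 4.6897 × 1.1579 = 5.5594.
Required input speed = output speed × R = 224.9 × 5.5594 = 1250.3 RPM.

1250 RPM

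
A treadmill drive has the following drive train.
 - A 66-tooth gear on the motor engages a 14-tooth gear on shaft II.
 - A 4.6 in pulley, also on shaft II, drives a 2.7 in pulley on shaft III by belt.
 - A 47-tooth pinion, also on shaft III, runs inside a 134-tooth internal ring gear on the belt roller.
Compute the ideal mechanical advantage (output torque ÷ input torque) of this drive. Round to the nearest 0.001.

0.355

Each stage contributes driven/driver: gear mesh 14/66 = 0.21212, belt 2.7/4.6 = 0.58696, internal gear 134/47 = 2.8511.
Overall: 0.21212 × 0.58696 × 2.8511 = 0.35497.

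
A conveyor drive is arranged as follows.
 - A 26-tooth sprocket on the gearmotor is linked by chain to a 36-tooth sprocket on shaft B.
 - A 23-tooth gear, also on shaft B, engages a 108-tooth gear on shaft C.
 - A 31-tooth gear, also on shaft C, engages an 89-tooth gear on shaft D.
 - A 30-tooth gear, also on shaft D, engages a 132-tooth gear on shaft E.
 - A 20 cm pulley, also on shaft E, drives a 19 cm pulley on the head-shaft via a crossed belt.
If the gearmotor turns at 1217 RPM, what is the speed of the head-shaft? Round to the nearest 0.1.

Chain: ratio = 36/26 = 1.3846, so shaft B turns at 1217 / 1.3846 = 878.94 RPM.
Gear mesh: ratio = 108/23 = 4.6957, so shaft C turns at 878.94 / 4.6957 = 187.18 RPM.
Gear mesh: ratio = 89/31 = 2.871, so shaft D turns at 187.18 / 2.871 = 65.198 RPM.
Gear mesh: ratio = 132/30 = 4.4, so shaft E turns at 65.198 / 4.4 = 14.818 RPM.
Belt: ratio = 19/20 = 0.95, so the head-shaft turns at 14.818 / 0.95 = 15.598 RPM.

15.6 RPM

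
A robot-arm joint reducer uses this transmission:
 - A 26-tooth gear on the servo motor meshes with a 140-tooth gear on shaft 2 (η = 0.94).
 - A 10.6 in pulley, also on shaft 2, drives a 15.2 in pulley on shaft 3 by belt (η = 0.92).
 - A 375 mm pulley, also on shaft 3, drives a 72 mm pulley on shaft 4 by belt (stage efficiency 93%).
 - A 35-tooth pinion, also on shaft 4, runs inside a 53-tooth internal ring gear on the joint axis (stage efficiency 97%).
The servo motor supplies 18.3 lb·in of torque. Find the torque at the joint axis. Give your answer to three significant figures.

32.0 lb·in

After the gear mesh (140/26): 18.3 × 5.3846 × 0.94 = 92.626 lb·in
After the belt (15.2/10.6): 92.626 × 1.434 × 0.92 = 122.2 lb·in
After the belt (72/375): 122.2 × 0.192 × 0.93 = 21.819 lb·in
After the internal gear (53/35): 21.819 × 1.5143 × 0.97 = 32.05 lb·in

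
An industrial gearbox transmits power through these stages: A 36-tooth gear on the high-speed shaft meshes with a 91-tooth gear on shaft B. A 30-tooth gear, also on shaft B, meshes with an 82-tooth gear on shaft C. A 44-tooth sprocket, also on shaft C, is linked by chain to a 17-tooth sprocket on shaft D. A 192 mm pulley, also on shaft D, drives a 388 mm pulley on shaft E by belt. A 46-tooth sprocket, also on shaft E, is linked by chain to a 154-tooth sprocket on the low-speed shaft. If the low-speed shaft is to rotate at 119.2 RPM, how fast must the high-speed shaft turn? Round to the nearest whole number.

Overall ratio R = 2.5278 × 2.7333 × 0.38636 × 2.0208 × 3.3478 = 18.06.
Required input speed = output speed × R = 119.2 × 18.06 = 2152.8 RPM.

2153 RPM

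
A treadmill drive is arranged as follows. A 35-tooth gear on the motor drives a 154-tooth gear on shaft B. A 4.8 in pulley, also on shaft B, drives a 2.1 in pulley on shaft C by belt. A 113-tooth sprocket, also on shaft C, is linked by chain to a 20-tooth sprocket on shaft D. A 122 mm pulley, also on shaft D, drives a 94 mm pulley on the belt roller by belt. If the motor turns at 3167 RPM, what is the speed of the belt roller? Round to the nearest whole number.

gear mesh 154/35 = 4.4 → 3167/4.4 = 719.77 RPM
belt 2.1/4.8 = 0.4375 → 719.77/0.4375 = 1645.2 RPM
chain 20/113 = 0.17699 → 1645.2/0.17699 = 9295.4 RPM
belt 94/122 = 0.77049 → 9295.4/0.77049 = 12064 RPM

12064 RPM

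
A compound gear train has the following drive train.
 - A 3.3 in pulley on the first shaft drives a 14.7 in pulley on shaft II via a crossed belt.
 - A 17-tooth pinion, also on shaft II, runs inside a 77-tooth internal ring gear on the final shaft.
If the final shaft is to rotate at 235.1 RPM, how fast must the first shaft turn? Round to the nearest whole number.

4743 RPM

Overall ratio R = 4.4545 × 4.5294 = 20.176.
Required input speed = output speed × R = 235.1 × 20.176 = 4743.5 RPM.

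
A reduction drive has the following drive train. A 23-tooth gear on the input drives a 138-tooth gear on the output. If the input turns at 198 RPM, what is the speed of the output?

Gear mesh: ratio = 138/23 = 6, so the output turns at 198 / 6 = 33 RPM.

33 RPM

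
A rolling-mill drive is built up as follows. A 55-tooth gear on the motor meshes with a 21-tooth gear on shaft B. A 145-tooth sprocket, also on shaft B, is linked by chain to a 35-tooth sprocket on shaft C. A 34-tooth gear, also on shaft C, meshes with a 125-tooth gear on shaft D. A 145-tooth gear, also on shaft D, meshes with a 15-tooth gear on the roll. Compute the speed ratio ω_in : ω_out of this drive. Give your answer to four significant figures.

0.03505

Each stage contributes driven/driver: gear mesh 21/55 = 0.38182, chain 35/145 = 0.24138, gear mesh 125/34 = 3.6765, gear mesh 15/145 = 0.10345.
Overall: 0.38182 × 0.24138 × 3.6765 × 0.10345 = 0.035052.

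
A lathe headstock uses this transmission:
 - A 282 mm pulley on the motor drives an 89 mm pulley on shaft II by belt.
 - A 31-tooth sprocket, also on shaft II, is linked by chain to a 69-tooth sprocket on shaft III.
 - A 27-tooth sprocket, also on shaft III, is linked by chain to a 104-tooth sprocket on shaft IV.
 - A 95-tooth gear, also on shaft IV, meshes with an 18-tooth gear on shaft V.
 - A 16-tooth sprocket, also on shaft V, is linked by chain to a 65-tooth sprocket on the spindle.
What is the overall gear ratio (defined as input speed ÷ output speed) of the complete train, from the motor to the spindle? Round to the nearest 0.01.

Each stage contributes driven/driver: belt 89/282 = 0.3156, chain 69/31 = 2.2258, chain 104/27 = 3.8519, gear mesh 18/95 = 0.18947, chain 65/16 = 4.0625.
Overall: 0.3156 × 2.2258 × 3.8519 × 0.18947 × 4.0625 = 2.0828.

2.08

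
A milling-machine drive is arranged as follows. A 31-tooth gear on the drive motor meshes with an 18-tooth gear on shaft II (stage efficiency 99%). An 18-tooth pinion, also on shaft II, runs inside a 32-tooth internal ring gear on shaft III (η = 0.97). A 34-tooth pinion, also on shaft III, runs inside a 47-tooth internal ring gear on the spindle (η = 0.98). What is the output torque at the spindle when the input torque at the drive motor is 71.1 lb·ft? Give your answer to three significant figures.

95.5 lb·ft

After the gear mesh (18/31): 71.1 × 0.58065 × 0.99 = 40.871 lb·ft
After the internal gear (32/18): 40.871 × 1.7778 × 0.97 = 70.48 lb·ft
After the internal gear (47/34): 70.48 × 1.3824 × 0.98 = 95.479 lb·ft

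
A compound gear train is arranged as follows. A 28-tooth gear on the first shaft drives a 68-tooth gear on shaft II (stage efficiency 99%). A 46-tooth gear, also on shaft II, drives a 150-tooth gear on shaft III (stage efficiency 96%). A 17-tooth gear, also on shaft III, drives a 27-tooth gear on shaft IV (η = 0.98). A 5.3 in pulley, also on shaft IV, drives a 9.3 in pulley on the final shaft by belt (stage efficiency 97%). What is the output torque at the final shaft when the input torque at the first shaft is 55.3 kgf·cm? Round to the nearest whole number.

Gear mesh: ratio = 68/28 = 2.4286; torque at shaft II = 55.3 × 2.4286 × 0.99 = 132.96 kgf·cm.
Gear mesh: ratio = 150/46 = 3.2609; torque at shaft III = 132.96 × 3.2609 × 0.96 = 416.21 kgf·cm.
Gear mesh: ratio = 27/17 = 1.5882; torque at shaft IV = 416.21 × 1.5882 × 0.98 = 647.82 kgf·cm.
Belt: ratio = 9.3/5.3 = 1.7547; torque at the final shaft = 647.82 × 1.7547 × 0.97 = 1102.6 kgf·cm.

1103 kgf·cm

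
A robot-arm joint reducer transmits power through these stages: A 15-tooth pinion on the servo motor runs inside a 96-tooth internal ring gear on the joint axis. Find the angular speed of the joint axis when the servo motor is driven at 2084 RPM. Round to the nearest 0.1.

Internal gear: ratio = 96/15 = 6.4, so the joint axis turns at 2084 / 6.4 = 325.62 RPM.

325.6 RPM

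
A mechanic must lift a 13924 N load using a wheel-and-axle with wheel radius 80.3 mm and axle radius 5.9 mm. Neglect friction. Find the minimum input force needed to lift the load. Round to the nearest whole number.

Wheel-and-axle MA = R/r = 80.3/5.9 = 13.61.
Effort = load / MA = 13924 / 13.61 = 1023.1 N.

1023 N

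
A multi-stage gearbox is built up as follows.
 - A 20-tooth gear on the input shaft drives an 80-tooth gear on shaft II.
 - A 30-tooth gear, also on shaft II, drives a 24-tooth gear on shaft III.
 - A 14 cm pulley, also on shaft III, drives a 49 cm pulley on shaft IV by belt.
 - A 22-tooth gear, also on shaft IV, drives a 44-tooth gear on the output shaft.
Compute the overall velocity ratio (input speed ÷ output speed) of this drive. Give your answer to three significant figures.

Each stage contributes driven/driver: gear mesh 80/20 = 4, gear mesh 24/30 = 0.8, belt 49/14 = 3.5, gear mesh 44/22 = 2.
Overall: 4 × 0.8 × 3.5 × 2 = 22.4.

22.4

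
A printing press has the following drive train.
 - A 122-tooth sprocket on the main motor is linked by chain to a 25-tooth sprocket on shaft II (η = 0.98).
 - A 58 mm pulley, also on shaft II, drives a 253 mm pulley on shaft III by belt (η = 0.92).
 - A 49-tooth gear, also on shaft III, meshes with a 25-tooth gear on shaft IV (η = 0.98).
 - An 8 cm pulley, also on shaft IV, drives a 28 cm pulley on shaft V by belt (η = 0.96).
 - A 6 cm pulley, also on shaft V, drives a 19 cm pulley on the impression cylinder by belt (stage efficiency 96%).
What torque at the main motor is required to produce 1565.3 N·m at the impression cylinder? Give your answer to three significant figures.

380 N·m

Overall ratio R = 0.20492 × 4.3621 × 0.5102 × 3.5 × 3.1667 = 5.0546; overall efficiency η = 0.98 × 0.92 × 0.98 × 0.96 × 0.96 = 0.8143.
Input torque = output torque / (R × η) = 1565.3 / (5.0546 × 0.8143) = 380.3 N·m.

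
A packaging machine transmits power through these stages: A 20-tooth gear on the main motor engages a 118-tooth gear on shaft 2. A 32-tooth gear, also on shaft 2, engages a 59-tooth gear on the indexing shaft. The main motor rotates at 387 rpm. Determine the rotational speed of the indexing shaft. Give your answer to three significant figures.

the main motor → shaft 2 (gear mesh, 118/20): 387 ÷ 5.9 = 65.593 rpm
shaft 2 → the indexing shaft (gear mesh, 59/32): 65.593 ÷ 1.8438 = 35.576 rpm

35.6 rpm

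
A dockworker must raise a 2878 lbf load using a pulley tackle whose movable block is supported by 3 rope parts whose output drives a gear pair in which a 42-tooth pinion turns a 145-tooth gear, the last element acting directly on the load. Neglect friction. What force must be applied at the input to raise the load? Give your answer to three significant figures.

Block-and-tackle MA = number of supporting rope parts = 3.
Gear pair MA = 145/42 = 3.4524.
Combined ideal MA = 3 × 3.4524 = 10.357.
Effort = load / MA = 2878 / 10.357 = 277.88 lbf.

278 lbf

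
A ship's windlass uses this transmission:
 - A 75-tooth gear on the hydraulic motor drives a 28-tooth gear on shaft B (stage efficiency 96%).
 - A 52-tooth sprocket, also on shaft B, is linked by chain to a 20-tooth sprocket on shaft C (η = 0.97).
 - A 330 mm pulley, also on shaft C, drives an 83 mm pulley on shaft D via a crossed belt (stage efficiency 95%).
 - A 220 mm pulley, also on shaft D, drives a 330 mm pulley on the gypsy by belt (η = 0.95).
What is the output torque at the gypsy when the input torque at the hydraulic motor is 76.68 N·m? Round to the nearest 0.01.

Gear mesh: ratio = 28/75 = 0.37333; torque at shaft B = 76.68 × 0.37333 × 0.96 = 27.482 N·m.
Chain: ratio = 20/52 = 0.38462; torque at shaft C = 27.482 × 0.38462 × 0.97 = 10.253 N·m.
Belt: ratio = 83/330 = 0.25152; torque at shaft D = 10.253 × 0.25152 × 0.95 = 2.4498 N·m.
Belt: ratio = 330/220 = 1.5; torque at the gypsy = 2.4498 × 1.5 × 0.95 = 3.491 N·m.

3.49 N·m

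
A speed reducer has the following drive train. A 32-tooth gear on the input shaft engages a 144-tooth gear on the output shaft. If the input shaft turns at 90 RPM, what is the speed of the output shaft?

gear mesh 144/32 = 4.5 → 90/4.5 = 20 RPM

20 RPM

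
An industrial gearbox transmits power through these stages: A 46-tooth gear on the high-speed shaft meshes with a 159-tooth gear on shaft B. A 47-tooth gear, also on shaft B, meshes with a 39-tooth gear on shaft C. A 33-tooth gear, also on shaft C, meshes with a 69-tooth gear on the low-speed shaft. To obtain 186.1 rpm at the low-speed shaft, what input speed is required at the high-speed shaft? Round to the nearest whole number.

Overall ratio R = 3.4565 × 0.82979 × 2.0909 = 5.9971.
Required input speed = output speed × R = 186.1 × 5.9971 = 1116.1 rpm.

1116 rpm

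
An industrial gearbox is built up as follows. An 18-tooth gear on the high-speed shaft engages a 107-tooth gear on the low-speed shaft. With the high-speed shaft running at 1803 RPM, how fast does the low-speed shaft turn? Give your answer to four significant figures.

303.3 RPM

Gear mesh: ratio = 107/18 = 5.9444, so the low-speed shaft turns at 1803 / 5.9444 = 303.31 RPM.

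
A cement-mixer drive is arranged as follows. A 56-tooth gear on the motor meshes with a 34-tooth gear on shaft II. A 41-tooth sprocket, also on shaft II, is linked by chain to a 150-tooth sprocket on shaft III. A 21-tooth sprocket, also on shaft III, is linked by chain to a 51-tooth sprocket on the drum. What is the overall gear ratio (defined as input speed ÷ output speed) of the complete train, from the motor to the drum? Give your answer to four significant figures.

5.394

Each stage contributes driven/driver: gear mesh 34/56 = 0.60714, chain 150/41 = 3.6585, chain 51/21 = 2.4286.
Overall: 0.60714 × 3.6585 × 2.4286 = 5.3945.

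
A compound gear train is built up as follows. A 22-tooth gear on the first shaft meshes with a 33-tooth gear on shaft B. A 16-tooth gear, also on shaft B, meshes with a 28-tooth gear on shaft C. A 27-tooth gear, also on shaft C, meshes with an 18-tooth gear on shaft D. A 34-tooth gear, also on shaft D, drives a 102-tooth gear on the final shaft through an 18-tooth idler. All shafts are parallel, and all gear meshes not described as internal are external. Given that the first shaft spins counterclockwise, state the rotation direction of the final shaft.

clockwise

the first shaft → shaft B: external mesh, 1 reversal → CW.
shaft B → shaft C: external mesh, 1 reversal → CCW.
shaft C → shaft D: external mesh, 1 reversal → CW.
shaft D → the final shaft: driver → idler → driven is 2 external meshes, 2 reversals → CW.
5 reversals in total — an odd number — so the final shaft turns opposite to the first shaft.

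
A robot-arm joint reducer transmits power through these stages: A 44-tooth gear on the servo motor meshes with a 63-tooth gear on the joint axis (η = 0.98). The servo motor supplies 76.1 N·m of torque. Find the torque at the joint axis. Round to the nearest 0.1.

106.8 N·m

gear mesh 63/44 = 1.4318 → τ = 76.1·1.4318·0.98 = 106.78 N·m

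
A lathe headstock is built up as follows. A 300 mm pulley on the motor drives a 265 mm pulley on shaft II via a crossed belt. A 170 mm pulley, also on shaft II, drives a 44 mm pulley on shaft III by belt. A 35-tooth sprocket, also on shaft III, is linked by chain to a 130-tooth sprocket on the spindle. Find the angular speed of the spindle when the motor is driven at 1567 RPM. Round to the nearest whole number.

1845 RPM

Belt: ratio = 265/300 = 0.88333, so shaft II turns at 1567 / 0.88333 = 1774 RPM.
Belt: ratio = 44/170 = 0.25882, so shaft III turns at 1774 / 0.25882 = 6853.9 RPM.
Chain: ratio = 130/35 = 3.7143, so the spindle turns at 6853.9 / 3.7143 = 1845.3 RPM.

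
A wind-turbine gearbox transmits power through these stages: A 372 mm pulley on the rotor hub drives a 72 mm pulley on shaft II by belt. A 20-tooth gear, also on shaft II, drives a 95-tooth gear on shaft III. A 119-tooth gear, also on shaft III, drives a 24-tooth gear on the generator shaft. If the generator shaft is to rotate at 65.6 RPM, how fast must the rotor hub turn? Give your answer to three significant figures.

Overall ratio R = 0.19355 × 4.75 × 0.20168 = 0.18542.
Required input speed = output speed × R = 65.6 × 0.18542 = 12.163 RPM.

12.2 RPM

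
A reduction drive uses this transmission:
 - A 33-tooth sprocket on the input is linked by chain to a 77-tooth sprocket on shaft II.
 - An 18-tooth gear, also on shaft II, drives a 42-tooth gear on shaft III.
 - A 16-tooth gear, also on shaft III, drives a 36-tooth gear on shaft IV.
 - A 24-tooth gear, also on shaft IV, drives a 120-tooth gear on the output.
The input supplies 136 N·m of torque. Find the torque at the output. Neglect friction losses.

After the chain (77/33): 136 × 2.3333 = 317.33 N·m
After the gear mesh (42/18): 317.33 × 2.3333 = 740.44 N·m
After the gear mesh (36/16): 740.44 × 2.25 = 1666 N·m
After the gear mesh (120/24): 1666 × 5 = 8330 N·m

8330 N·m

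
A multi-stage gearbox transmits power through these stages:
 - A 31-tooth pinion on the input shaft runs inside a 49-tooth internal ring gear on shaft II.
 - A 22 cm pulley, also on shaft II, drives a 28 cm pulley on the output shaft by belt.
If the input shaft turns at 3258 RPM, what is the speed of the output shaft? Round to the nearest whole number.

1620 RPM

internal gear 49/31 = 1.5806 → 3258/1.5806 = 2061.2 RPM
belt 28/22 = 1.2727 → 2061.2/1.2727 = 1619.5 RPM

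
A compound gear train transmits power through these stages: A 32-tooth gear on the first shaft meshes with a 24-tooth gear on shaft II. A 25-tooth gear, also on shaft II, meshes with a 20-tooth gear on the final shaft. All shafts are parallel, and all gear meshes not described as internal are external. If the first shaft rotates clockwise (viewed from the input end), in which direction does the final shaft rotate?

clockwise

the first shaft → shaft II: external mesh, 1 reversal → CCW.
shaft II → the final shaft: external mesh, 1 reversal → CW.
2 reversals in total — an even number — so the final shaft turns the same way as the first shaft.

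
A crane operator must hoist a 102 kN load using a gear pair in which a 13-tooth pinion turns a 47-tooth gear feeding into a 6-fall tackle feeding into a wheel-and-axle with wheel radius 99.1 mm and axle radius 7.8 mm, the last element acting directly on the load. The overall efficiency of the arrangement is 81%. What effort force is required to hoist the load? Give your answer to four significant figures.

0.4569 kN

Gear pair MA = 47/13 = 3.6154.
Block-and-tackle MA = number of supporting rope parts = 6.
Wheel-and-axle MA = R/r = 99.1/7.8 = 12.705.
Combined ideal MA = 3.6154 × 6 × 12.705 = 275.6.
Actual MA = 275.6 × 0.81 = 223.24.
Effort = load / actual MA = 102 / 223.24 = 0.45691 kN.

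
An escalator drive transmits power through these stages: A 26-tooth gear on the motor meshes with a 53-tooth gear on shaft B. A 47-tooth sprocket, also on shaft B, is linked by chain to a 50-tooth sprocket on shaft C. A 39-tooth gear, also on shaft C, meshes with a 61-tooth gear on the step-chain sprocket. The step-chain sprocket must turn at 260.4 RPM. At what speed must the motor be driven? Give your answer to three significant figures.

883 RPM

Overall ratio R = 2.0385 × 1.0638 × 1.5641 = 3.3919.
Required input speed = output speed × R = 260.4 × 3.3919 = 883.24 RPM.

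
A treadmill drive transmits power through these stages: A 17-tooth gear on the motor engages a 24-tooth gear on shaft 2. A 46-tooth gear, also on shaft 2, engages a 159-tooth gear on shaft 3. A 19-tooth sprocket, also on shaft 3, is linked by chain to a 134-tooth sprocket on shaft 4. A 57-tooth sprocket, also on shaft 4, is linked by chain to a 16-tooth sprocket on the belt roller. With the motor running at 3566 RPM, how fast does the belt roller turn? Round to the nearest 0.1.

gear mesh 24/17 = 1.4118 → 3566/1.4118 = 2525.9 RPM
gear mesh 159/46 = 3.4565 → 2525.9/3.4565 = 730.77 RPM
chain 134/19 = 7.0526 → 730.77/7.0526 = 103.62 RPM
chain 16/57 = 0.2807 → 103.62/0.2807 = 369.13 RPM

369.1 RPM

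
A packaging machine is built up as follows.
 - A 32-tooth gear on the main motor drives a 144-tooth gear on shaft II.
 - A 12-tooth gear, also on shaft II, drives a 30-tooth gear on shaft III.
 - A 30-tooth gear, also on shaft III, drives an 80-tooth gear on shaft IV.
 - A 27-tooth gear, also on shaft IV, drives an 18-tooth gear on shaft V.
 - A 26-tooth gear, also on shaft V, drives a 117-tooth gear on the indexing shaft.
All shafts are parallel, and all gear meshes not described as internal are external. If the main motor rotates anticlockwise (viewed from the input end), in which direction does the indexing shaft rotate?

the main motor → shaft II: external mesh, 1 reversal → CW.
shaft II → shaft III: external mesh, 1 reversal → CCW.
shaft III → shaft IV: external mesh, 1 reversal → CW.
shaft IV → shaft V: external mesh, 1 reversal → CCW.
shaft V → the indexing shaft: external mesh, 1 reversal → CW.
5 reversals in total — an odd number — so the indexing shaft turns opposite to the main motor.

clockwise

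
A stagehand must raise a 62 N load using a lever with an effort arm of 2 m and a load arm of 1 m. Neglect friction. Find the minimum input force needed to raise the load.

31 N

Lever MA = effort arm / load arm = 2/1 = 2.
Effort = load / MA = 62 / 2 = 31 N.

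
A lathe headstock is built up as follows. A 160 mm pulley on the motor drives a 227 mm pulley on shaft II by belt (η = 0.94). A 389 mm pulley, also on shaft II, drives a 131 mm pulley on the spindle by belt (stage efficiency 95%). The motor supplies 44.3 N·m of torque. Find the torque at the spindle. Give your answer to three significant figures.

After the belt (227/160): 44.3 × 1.4187 × 0.94 = 59.08 N·m
After the belt (131/389): 59.08 × 0.33676 × 0.95 = 18.901 N·m

18.9 N·m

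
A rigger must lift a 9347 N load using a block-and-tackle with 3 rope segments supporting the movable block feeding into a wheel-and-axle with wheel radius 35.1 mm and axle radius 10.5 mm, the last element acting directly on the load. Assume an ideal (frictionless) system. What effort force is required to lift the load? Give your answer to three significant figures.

932 N

Block-and-tackle MA = number of supporting rope parts = 3.
Wheel-and-axle MA = R/r = 35.1/10.5 = 3.3429.
Combined ideal MA = 3 × 3.3429 = 10.029.
Effort = load / MA = 9347 / 10.029 = 932.04 N.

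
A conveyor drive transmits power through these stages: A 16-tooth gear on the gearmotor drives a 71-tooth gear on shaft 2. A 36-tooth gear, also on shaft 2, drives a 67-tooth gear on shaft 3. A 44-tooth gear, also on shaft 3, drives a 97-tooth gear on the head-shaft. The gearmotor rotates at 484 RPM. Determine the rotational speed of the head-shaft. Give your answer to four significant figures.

the gearmotor → shaft 2 (gear mesh, 71/16): 484 ÷ 4.4375 = 109.07 RPM
shaft 2 → shaft 3 (gear mesh, 67/36): 109.07 ÷ 1.8611 = 58.605 RPM
shaft 3 → the head-shaft (gear mesh, 97/44): 58.605 ÷ 2.2045 = 26.584 RPM

26.58 RPM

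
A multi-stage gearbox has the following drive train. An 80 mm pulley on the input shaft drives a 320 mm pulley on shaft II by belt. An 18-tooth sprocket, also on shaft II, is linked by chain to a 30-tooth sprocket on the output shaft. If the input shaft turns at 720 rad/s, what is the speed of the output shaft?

108 rad/s

belt 320/80 = 4 → 720/4 = 180 rad/s
chain 30/18 = 1.6667 → 180/1.6667 = 108 rad/s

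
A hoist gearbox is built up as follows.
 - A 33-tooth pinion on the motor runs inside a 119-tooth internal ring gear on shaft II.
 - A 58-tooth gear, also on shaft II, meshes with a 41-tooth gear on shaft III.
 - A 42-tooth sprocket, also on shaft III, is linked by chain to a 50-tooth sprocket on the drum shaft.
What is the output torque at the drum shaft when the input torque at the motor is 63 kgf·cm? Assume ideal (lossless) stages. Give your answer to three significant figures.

internal gear 119/33 = 3.6061 → τ = 63·3.6061 = 227.18 kgf·cm
gear mesh 41/58 = 0.7069 → τ = 227.18·0.7069 = 160.59 kgf·cm
chain 50/42 = 1.1905 → τ = 160.59·1.1905 = 191.18 kgf·cm

191 kgf·cm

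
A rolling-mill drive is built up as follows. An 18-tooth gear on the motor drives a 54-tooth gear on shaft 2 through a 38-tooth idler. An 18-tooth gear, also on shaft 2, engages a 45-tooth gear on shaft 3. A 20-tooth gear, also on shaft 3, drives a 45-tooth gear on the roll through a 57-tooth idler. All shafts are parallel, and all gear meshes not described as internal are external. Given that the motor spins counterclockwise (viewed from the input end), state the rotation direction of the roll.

the motor → shaft 2: driver → idler → driven is 2 external meshes, 2 reversals → CCW.
shaft 2 → shaft 3: external mesh, 1 reversal → CW.
shaft 3 → the roll: driver → idler → driven is 2 external meshes, 2 reversals → CW.
5 reversals in total — an odd number — so the roll turns opposite to the motor.

clockwise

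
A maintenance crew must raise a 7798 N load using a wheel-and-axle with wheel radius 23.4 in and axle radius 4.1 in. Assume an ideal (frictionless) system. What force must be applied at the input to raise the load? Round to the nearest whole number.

Wheel-and-axle MA = R/r = 23.4/4.1 = 5.7073.
Effort = load / MA = 7798 / 5.7073 = 1366.3 N.

1366 N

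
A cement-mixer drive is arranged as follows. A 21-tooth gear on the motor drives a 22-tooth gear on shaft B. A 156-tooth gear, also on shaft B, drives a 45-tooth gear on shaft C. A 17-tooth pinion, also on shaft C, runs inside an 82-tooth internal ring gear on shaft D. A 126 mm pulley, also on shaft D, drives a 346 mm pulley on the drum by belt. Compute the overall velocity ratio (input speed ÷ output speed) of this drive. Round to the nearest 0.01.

4.00

Each stage contributes driven/driver: gear mesh 22/21 = 1.0476, gear mesh 45/156 = 0.28846, internal gear 82/17 = 4.8235, belt 346/126 = 2.746.
Overall: 1.0476 × 0.28846 × 4.8235 × 2.746 = 4.0028.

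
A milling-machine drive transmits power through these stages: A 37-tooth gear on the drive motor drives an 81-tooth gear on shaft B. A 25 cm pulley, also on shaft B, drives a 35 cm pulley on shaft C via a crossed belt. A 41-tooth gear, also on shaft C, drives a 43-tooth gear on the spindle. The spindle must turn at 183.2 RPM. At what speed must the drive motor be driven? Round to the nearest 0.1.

Overall ratio R = 2.1892 × 1.4 × 1.0488 = 3.2144.
Required input speed = output speed × R = 183.2 × 3.2144 = 588.87 RPM.

588.9 RPM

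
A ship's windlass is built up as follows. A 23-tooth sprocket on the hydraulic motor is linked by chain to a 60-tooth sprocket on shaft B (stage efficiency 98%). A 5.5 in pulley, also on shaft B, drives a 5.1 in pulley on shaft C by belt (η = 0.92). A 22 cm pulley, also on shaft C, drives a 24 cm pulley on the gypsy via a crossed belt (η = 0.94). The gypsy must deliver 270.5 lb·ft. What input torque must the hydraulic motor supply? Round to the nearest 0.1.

Overall ratio R = 2.6087 × 0.92727 × 1.0909 = 2.6389; overall efficiency η = 0.98 × 0.92 × 0.94 = 0.8475.
Input torque = output torque / (R × η) = 270.5 / (2.6389 × 0.8475) = 120.95 lb·ft.

121.0 lb·ft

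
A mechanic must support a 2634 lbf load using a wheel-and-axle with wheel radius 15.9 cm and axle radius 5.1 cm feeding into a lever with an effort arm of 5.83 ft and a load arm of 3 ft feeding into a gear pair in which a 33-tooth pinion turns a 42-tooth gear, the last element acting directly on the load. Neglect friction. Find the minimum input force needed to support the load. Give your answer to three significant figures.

Wheel-and-axle MA = R/r = 15.9/5.1 = 3.1176.
Lever MA = effort arm / load arm = 5.83/3 = 1.9433.
Gear pair MA = 42/33 = 1.2727.
Combined ideal MA = 3.1176 × 1.9433 × 1.2727 = 7.711.
Effort = load / MA = 2634 / 7.711 = 341.59 lbf.

342 lbf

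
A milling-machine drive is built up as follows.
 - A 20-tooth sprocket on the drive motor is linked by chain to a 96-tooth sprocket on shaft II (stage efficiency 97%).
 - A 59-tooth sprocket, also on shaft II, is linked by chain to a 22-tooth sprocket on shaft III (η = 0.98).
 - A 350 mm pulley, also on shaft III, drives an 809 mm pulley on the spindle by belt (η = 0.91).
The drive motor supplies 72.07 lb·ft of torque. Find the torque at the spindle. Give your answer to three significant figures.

258 lb·ft

chain 96/20 = 4.8 → τ = 72.07·4.8·0.97 = 335.56 lb·ft
chain 22/59 = 0.37288 → τ = 335.56·0.37288·0.98 = 122.62 lb·ft
belt 809/350 = 2.3114 → τ = 122.62·2.3114·0.91 = 257.92 lb·ft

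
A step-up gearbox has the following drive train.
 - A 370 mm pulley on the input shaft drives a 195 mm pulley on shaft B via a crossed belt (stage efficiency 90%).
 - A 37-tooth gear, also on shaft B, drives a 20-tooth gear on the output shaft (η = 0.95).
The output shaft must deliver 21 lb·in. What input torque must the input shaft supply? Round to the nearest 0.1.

Overall ratio R = 0.52703 × 0.54054 = 0.28488; overall efficiency η = 0.90 × 0.95 = 0.8550.
Input torque = output torque / (R × η) = 21 / (0.28488 × 0.8550) = 86.217 lb·in.

86.2 lb·in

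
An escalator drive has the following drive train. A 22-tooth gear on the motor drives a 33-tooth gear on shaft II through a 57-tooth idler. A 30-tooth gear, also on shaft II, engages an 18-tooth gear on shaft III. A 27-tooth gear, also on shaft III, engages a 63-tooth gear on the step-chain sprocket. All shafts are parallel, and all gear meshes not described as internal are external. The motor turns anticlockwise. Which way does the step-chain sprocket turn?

anticlockwise

the motor → shaft II: driver → idler → driven is 2 external meshes, 2 reversals → CCW.
shaft II → shaft III: external mesh, 1 reversal → CW.
shaft III → the step-chain sprocket: external mesh, 1 reversal → CCW.
4 reversals in total — an even number — so the step-chain sprocket turns the same way as the motor.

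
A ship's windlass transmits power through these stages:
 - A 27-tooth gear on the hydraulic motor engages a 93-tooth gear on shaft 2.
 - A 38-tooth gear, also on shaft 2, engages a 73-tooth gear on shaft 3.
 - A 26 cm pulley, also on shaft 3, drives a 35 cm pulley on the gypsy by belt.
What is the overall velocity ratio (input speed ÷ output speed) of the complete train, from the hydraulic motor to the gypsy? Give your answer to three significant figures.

8.91

Each stage contributes driven/driver: gear mesh 93/27 = 3.4444, gear mesh 73/38 = 1.9211, belt 35/26 = 1.3462.
Overall: 3.4444 × 1.9211 × 1.3462 = 8.9074.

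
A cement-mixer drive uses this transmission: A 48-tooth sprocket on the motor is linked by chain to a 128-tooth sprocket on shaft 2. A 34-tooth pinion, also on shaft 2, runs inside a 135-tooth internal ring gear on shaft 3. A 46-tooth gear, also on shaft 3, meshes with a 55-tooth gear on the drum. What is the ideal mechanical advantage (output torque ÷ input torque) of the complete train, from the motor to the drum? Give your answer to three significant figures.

12.7

Each stage contributes driven/driver: chain 128/48 = 2.6667, internal gear 135/34 = 3.9706, gear mesh 55/46 = 1.1957.
Overall: 2.6667 × 3.9706 × 1.1957 = 12.66.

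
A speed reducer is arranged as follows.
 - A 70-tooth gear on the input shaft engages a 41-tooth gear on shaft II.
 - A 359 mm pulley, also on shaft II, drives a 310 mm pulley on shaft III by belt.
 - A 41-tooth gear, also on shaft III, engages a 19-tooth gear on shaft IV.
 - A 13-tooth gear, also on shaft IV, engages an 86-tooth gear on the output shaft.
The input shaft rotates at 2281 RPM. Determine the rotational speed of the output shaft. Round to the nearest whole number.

1471 RPM

gear mesh 41/70 = 0.58571 → 2281/0.58571 = 3894.4 RPM
belt 310/359 = 0.86351 → 3894.4/0.86351 = 4510 RPM
gear mesh 19/41 = 0.46341 → 4510/0.46341 = 9732 RPM
gear mesh 86/13 = 6.6154 → 9732/6.6154 = 1471.1 RPM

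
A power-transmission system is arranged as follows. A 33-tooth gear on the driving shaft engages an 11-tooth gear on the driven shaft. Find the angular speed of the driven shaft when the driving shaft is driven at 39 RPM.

the driving shaft → the driven shaft (gear mesh, 11/33): 39 ÷ 0.33333 = 117 RPM

117 RPM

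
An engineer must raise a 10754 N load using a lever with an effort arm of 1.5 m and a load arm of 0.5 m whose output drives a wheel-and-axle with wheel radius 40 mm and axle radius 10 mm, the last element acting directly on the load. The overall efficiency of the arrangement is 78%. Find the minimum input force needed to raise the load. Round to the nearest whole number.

Lever MA = effort arm / load arm = 1.5/0.5 = 3.
Wheel-and-axle MA = R/r = 40/10 = 4.
Combined ideal MA = 3 × 4 = 12.
Actual MA = 12 × 0.78 = 9.36.
Effort = load / actual MA = 10754 / 9.36 = 1148.9 N.

1149 N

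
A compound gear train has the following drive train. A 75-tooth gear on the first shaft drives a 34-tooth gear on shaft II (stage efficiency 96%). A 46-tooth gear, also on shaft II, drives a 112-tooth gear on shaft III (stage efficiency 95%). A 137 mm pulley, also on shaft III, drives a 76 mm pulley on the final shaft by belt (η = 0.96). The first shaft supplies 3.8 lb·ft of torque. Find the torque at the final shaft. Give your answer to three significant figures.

2.04 lb·ft

gear mesh 34/75 = 0.45333 → τ = 3.8·0.45333·0.96 = 1.6538 lb·ft
gear mesh 112/46 = 2.4348 → τ = 1.6538·2.4348·0.95 = 3.8252 lb·ft
belt 76/137 = 0.55474 → τ = 3.8252·0.55474·0.96 = 2.0371 lb·ft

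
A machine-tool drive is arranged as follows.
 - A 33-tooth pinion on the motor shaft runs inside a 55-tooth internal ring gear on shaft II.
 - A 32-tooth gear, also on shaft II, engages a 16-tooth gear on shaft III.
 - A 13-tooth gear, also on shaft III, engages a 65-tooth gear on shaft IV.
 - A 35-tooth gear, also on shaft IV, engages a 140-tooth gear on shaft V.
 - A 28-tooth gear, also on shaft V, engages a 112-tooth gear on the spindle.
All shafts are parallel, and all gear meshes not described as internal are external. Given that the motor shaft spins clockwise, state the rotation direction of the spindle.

clockwise

the motor shaft → shaft II: internal mesh, same direction → CW.
shaft II → shaft III: external mesh, 1 reversal → CCW.
shaft III → shaft IV: external mesh, 1 reversal → CW.
shaft IV → shaft V: external mesh, 1 reversal → CCW.
shaft V → the spindle: external mesh, 1 reversal → CW.
4 reversals in total — an even number — so the spindle turns the same way as the motor shaft.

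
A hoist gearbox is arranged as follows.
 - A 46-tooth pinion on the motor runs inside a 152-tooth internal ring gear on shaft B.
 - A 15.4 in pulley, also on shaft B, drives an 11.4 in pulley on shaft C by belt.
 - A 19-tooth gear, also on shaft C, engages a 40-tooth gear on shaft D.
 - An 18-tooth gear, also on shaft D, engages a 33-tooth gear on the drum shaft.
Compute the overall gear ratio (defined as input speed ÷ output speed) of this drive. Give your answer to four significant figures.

Each stage contributes driven/driver: internal gear 152/46 = 3.3043, belt 11.4/15.4 = 0.74026, gear mesh 40/19 = 2.1053, gear mesh 33/18 = 1.8333.
Overall: 3.3043 × 0.74026 × 2.1053 × 1.8333 = 9.441.

9.441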